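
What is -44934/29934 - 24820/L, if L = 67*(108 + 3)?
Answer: -59840891/12367731 ≈ -4.8385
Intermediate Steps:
L = 7437 (L = 67*111 = 7437)
-44934/29934 - 24820/L = -44934/29934 - 24820/7437 = -44934*1/29934 - 24820*1/7437 = -7489/4989 - 24820/7437 = -59840891/12367731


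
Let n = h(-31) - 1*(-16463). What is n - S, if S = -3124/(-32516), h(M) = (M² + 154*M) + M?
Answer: 9325370/739 ≈ 12619.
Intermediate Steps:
h(M) = M² + 155*M
S = 71/739 (S = -3124*(-1/32516) = 71/739 ≈ 0.096076)
n = 12619 (n = -31*(155 - 31) - 1*(-16463) = -31*124 + 16463 = -3844 + 16463 = 12619)
n - S = 12619 - 1*71/739 = 12619 - 71/739 = 9325370/739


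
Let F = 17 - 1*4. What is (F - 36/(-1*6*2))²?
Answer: 256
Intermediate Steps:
F = 13 (F = 17 - 4 = 13)
(F - 36/(-1*6*2))² = (13 - 36/(-1*6*2))² = (13 - 36/((-6*2)))² = (13 - 36/(-12))² = (13 - 36*(-1/12))² = (13 + 3)² = 16² = 256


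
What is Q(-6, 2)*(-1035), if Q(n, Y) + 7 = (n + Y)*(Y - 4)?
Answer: -1035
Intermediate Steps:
Q(n, Y) = -7 + (-4 + Y)*(Y + n) (Q(n, Y) = -7 + (n + Y)*(Y - 4) = -7 + (Y + n)*(-4 + Y) = -7 + (-4 + Y)*(Y + n))
Q(-6, 2)*(-1035) = (-7 + 2² - 4*2 - 4*(-6) + 2*(-6))*(-1035) = (-7 + 4 - 8 + 24 - 12)*(-1035) = 1*(-1035) = -1035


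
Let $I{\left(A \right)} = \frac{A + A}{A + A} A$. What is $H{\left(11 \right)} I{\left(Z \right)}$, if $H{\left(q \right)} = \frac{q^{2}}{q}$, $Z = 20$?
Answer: $220$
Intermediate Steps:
$I{\left(A \right)} = A$ ($I{\left(A \right)} = \frac{2 A}{2 A} A = 2 A \frac{1}{2 A} A = 1 A = A$)
$H{\left(q \right)} = q$
$H{\left(11 \right)} I{\left(Z \right)} = 11 \cdot 20 = 220$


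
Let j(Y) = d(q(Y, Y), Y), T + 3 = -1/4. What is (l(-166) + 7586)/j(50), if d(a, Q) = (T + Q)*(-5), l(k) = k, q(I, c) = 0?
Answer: -5936/187 ≈ -31.743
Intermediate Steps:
T = -13/4 (T = -3 - 1/4 = -3 - 1*¼ = -3 - ¼ = -13/4 ≈ -3.2500)
d(a, Q) = 65/4 - 5*Q (d(a, Q) = (-13/4 + Q)*(-5) = 65/4 - 5*Q)
j(Y) = 65/4 - 5*Y
(l(-166) + 7586)/j(50) = (-166 + 7586)/(65/4 - 5*50) = 7420/(65/4 - 250) = 7420/(-935/4) = 7420*(-4/935) = -5936/187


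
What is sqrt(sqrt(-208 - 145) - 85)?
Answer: sqrt(-85 + I*sqrt(353)) ≈ 1.0128 + 9.275*I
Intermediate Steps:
sqrt(sqrt(-208 - 145) - 85) = sqrt(sqrt(-353) - 85) = sqrt(I*sqrt(353) - 85) = sqrt(-85 + I*sqrt(353))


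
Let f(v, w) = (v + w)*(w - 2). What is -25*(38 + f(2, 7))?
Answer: -2075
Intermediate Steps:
f(v, w) = (-2 + w)*(v + w) (f(v, w) = (v + w)*(-2 + w) = (-2 + w)*(v + w))
-25*(38 + f(2, 7)) = -25*(38 + (7² - 2*2 - 2*7 + 2*7)) = -25*(38 + (49 - 4 - 14 + 14)) = -25*(38 + 45) = -25*83 = -2075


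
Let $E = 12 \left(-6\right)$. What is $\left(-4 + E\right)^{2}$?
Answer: $5776$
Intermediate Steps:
$E = -72$
$\left(-4 + E\right)^{2} = \left(-4 - 72\right)^{2} = \left(-76\right)^{2} = 5776$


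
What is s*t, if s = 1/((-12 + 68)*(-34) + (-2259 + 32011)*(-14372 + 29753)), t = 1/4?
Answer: 1/1830454432 ≈ 5.4631e-10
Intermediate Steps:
t = ¼ (t = 1*(¼) = ¼ ≈ 0.25000)
s = 1/457613608 (s = 1/(56*(-34) + 29752*15381) = 1/(-1904 + 457615512) = 1/457613608 ≈ 2.1852e-9)
s*t = (1/457613608)*(¼) = 1/1830454432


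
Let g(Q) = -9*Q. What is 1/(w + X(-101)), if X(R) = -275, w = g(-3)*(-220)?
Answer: -1/6215 ≈ -0.00016090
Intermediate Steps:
w = -5940 (w = -9*(-3)*(-220) = 27*(-220) = -5940)
1/(w + X(-101)) = 1/(-5940 - 275) = 1/(-6215) = -1/6215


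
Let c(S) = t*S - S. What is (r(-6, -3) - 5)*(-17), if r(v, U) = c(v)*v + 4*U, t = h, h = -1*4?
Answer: 3349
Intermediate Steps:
h = -4
t = -4
c(S) = -5*S (c(S) = -4*S - S = -5*S)
r(v, U) = -5*v² + 4*U (r(v, U) = (-5*v)*v + 4*U = -5*v² + 4*U)
(r(-6, -3) - 5)*(-17) = ((-5*(-6)² + 4*(-3)) - 5)*(-17) = ((-5*36 - 12) - 5)*(-17) = ((-180 - 12) - 5)*(-17) = (-192 - 5)*(-17) = -197*(-17) = 3349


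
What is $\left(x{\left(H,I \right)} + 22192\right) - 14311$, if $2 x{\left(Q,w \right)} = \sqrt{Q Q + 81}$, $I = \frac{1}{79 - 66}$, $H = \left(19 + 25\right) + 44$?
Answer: $7881 + \frac{5 \sqrt{313}}{2} \approx 7925.2$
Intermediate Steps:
$H = 88$ ($H = 44 + 44 = 88$)
$I = \frac{1}{13} \approx 0.076923$
$x{\left(Q,w \right)} = \frac{\sqrt{81 + Q^{2}}}{2}$ ($x{\left(Q,w \right)} = \frac{\sqrt{Q Q + 81}}{2} = \frac{\sqrt{Q^{2} + 81}}{2} = \frac{\sqrt{81 + Q^{2}}}{2}$)
$\left(x{\left(H,I \right)} + 22192\right) - 14311 = \left(\frac{\sqrt{81 + 88^{2}}}{2} + 22192\right) - 14311 = \left(\frac{\sqrt{81 + 7744}}{2} + 22192\right) - 14311 = \left(\frac{\sqrt{7825}}{2} + 22192\right) - 14311 = \left(\frac{5 \sqrt{313}}{2} + 22192\right) - 14311 = \left(22192 + \frac{5 \sqrt{313}}{2}\right) - 14311 = 7881 + \frac{5 \sqrt{313}}{2}$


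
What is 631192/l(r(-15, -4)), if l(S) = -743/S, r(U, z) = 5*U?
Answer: 47339400/743 ≈ 63714.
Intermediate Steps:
631192/l(r(-15, -4)) = 631192/((-743/(5*(-15)))) = 631192/((-743/(-75))) = 631192/((-743*(-1/75))) = 631192/(743/75) = 631192*(75/743) = 47339400/743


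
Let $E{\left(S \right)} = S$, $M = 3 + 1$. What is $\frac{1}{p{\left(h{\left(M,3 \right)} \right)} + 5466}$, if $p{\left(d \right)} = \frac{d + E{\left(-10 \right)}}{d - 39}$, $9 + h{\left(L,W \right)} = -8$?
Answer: $\frac{56}{306123} \approx 0.00018293$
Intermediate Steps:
$M = 4$
$h{\left(L,W \right)} = -17$ ($h{\left(L,W \right)} = -9 - 8 = -17$)
$p{\left(d \right)} = \frac{-10 + d}{-39 + d}$ ($p{\left(d \right)} = \frac{d - 10}{d - 39} = \frac{-10 + d}{-39 + d}$)
$\frac{1}{p{\left(h{\left(M,3 \right)} \right)} + 5466} = \frac{1}{\frac{-10 - 17}{-39 - 17} + 5466} = \frac{1}{\frac{1}{-56} \left(-27\right) + 5466} = \frac{1}{\left(- \frac{1}{56}\right) \left(-27\right) + 5466} = \frac{1}{\frac{27}{56} + 5466} = \frac{1}{\frac{306123}{56}} = \frac{56}{306123}$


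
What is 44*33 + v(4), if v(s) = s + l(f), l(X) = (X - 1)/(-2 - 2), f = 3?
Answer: 2911/2 ≈ 1455.5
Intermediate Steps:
l(X) = ¼ - X/4 (l(X) = (-1 + X)/(-4) = (-1 + X)*(-¼) = ¼ - X/4)
v(s) = -½ + s (v(s) = s + (¼ - ¼*3) = s + (¼ - ¾) = s - ½ = -½ + s)
44*33 + v(4) = 44*33 + (-½ + 4) = 1452 + 7/2 = 2911/2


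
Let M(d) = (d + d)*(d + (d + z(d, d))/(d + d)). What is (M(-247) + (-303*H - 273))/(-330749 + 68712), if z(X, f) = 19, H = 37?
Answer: -110306/262037 ≈ -0.42096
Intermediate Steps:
M(d) = 2*d*(d + (19 + d)/(2*d)) (M(d) = (d + d)*(d + (d + 19)/(d + d)) = (2*d)*(d + (19 + d)/((2*d))) = (2*d)*(d + (19 + d)*(1/(2*d))) = (2*d)*(d + (19 + d)/(2*d)) = 2*d*(d + (19 + d)/(2*d)))
(M(-247) + (-303*H - 273))/(-330749 + 68712) = ((19 - 247 + 2*(-247)²) + (-303*37 - 273))/(-330749 + 68712) = ((19 - 247 + 2*61009) + (-11211 - 273))/(-262037) = ((19 - 247 + 122018) - 11484)*(-1/262037) = (121790 - 11484)*(-1/262037) = 110306*(-1/262037) = -110306/262037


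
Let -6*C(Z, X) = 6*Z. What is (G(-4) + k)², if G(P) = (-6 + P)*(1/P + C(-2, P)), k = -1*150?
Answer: 112225/4 ≈ 28056.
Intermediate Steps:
C(Z, X) = -Z
k = -150
G(P) = (-6 + P)*(2 + 1/P) (G(P) = (-6 + P)*(1/P - 1*(-2)) = (-6 + P)*(1/P + 2) = (-6 + P)*(2 + 1/P))
(G(-4) + k)² = ((-11 - 6/(-4) + 2*(-4)) - 150)² = ((-11 - 6*(-¼) - 8) - 150)² = ((-11 + 3/2 - 8) - 150)² = (-35/2 - 150)² = (-335/2)² = 112225/4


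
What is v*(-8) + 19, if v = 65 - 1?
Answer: -493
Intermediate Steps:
v = 64
v*(-8) + 19 = 64*(-8) + 19 = -512 + 19 = -493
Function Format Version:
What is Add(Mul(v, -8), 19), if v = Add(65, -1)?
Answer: -493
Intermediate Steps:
v = 64
Add(Mul(v, -8), 19) = Add(Mul(64, -8), 19) = Add(-512, 19) = -493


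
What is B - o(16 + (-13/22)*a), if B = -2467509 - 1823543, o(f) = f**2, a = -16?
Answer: -519295692/121 ≈ -4.2917e+6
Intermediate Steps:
B = -4291052
B - o(16 + (-13/22)*a) = -4291052 - (16 - 13/22*(-16))**2 = -4291052 - (16 + 104/11)**2 = -4291052 - (280/11)**2 = -4291052 - 1*78400/121 = -4291052 - 78400/121 = -519295692/121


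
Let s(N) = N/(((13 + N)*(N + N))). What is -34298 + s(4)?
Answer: -1166131/34 ≈ -34298.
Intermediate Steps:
s(N) = 1/(2*(13 + N)) (s(N) = N/(((13 + N)*(2*N))) = N/((2*N*(13 + N))) = N*(1/(2*N*(13 + N))) = 1/(2*(13 + N)))
-34298 + s(4) = -34298 + 1/(2*(13 + 4)) = -34298 + (1/2)/17 = -34298 + (1/2)*(1/17) = -34298 + 1/34 = -1166131/34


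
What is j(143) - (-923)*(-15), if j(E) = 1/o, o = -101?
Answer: -1398346/101 ≈ -13845.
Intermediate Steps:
j(E) = -1/101 (j(E) = 1/(-101) = -1/101)
j(143) - (-923)*(-15) = -1/101 - (-923)*(-15) = -1/101 - 1*13845 = -1/101 - 13845 = -1398346/101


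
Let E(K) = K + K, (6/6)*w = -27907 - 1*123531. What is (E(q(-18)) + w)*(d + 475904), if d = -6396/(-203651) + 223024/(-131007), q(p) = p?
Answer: -1923255454659953184424/26679706557 ≈ -7.2087e+10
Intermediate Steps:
w = -151438 (w = -27907 - 1*123531 = -27907 - 123531 = -151438)
d = -44581139852/26679706557 (d = -6396*(-1/203651) + 223024*(-1/131007) = 6396/203651 - 223024/131007 = -44581139852/26679706557 ≈ -1.6710)
E(K) = 2*K
(E(q(-18)) + w)*(d + 475904) = (2*(-18) - 151438)*(-44581139852/26679706557 + 475904) = (-36 - 151438)*(12696934488162676/26679706557) = -151474*12696934488162676/26679706557 = -1923255454659953184424/26679706557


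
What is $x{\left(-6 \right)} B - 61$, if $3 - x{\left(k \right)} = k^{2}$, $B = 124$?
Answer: $-4153$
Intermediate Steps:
$x{\left(k \right)} = 3 - k^{2}$
$x{\left(-6 \right)} B - 61 = \left(3 - \left(-6\right)^{2}\right) 124 - 61 = \left(3 - 36\right) 124 - 61 = \left(-33\right) 124 - 61 = -4092 - 61 = -4153$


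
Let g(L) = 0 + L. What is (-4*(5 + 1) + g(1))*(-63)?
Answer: 1449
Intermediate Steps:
g(L) = L
(-4*(5 + 1) + g(1))*(-63) = (-4*(5 + 1) + 1)*(-63) = (-4*6 + 1)*(-63) = (-24 + 1)*(-63) = -23*(-63) = 1449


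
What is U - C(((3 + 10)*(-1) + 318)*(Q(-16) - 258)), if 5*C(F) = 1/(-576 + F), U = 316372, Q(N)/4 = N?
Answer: 156265621961/493930 ≈ 3.1637e+5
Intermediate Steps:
Q(N) = 4*N
C(F) = 1/(5*(-576 + F))
U - C(((3 + 10)*(-1) + 318)*(Q(-16) - 258)) = 316372 - 1/(5*(-576 + ((3 + 10)*(-1) + 318)*(4*(-16) - 258))) = 316372 - 1/(5*(-576 + (13*(-1) + 318)*(-64 - 258))) = 316372 - 1/(5*(-576 + (-13 + 318)*(-322))) = 316372 - 1/(5*(-576 + 305*(-322))) = 316372 - 1/(5*(-576 - 98210)) = 316372 - 1/(5*(-98786)) = 316372 - (-1)/(5*98786) = 316372 - 1*(-1/493930) = 316372 + 1/493930 = 156265621961/493930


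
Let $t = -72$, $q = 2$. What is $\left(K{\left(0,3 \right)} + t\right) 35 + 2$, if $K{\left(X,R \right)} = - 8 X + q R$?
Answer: $-2308$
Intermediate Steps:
$K{\left(X,R \right)} = - 8 X + 2 R$
$\left(K{\left(0,3 \right)} + t\right) 35 + 2 = \left(\left(\left(-8\right) 0 + 2 \cdot 3\right) - 72\right) 35 + 2 = \left(\left(0 + 6\right) - 72\right) 35 + 2 = \left(6 - 72\right) 35 + 2 = \left(-66\right) 35 + 2 = -2310 + 2 = -2308$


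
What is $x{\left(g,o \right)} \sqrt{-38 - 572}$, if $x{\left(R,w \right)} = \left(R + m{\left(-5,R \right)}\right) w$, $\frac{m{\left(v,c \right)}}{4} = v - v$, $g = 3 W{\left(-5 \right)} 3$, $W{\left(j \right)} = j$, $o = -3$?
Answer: $135 i \sqrt{610} \approx 3334.3 i$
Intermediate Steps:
$g = -45$ ($g = 3 \left(-5\right) 3 = \left(-15\right) 3 = -45$)
$m{\left(v,c \right)} = 0$ ($m{\left(v,c \right)} = 4 \left(v - v\right) = 4 \cdot 0 = 0$)
$x{\left(R,w \right)} = R w$ ($x{\left(R,w \right)} = \left(R + 0\right) w = R w$)
$x{\left(g,o \right)} \sqrt{-38 - 572} = \left(-45\right) \left(-3\right) \sqrt{-38 - 572} = 135 \sqrt{-610} = 135 i \sqrt{610}$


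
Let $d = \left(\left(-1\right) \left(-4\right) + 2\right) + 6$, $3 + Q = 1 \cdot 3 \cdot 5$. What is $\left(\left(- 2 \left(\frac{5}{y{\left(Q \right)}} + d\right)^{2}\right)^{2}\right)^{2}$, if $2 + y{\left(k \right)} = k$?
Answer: $\frac{152587890625}{16} \approx 9.5367 \cdot 10^{9}$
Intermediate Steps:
$Q = 12$ ($Q = -3 + 1 \cdot 3 \cdot 5 = -3 + 3 \cdot 5 = -3 + 15 = 12$)
$y{\left(k \right)} = -2 + k$
$d = 12$ ($d = \left(4 + 2\right) + 6 = 6 + 6 = 12$)
$\left(\left(- 2 \left(\frac{5}{y{\left(Q \right)}} + d\right)^{2}\right)^{2}\right)^{2} = \left(\left(- 2 \left(\frac{5}{-2 + 12} + 12\right)^{2}\right)^{2}\right)^{2} = \left(\left(- 2 \left(\frac{5}{10} + 12\right)^{2}\right)^{2}\right)^{2} = \left(\left(- 2 \left(5 \cdot \frac{1}{10} + 12\right)^{2}\right)^{2}\right)^{2} = \left(\left(- 2 \left(\frac{1}{2} + 12\right)^{2}\right)^{2}\right)^{2} = \left(\left(- 2 \left(\frac{25}{2}\right)^{2}\right)^{2}\right)^{2} = \left(\left(\left(-2\right) \frac{625}{4}\right)^{2}\right)^{2} = \left(\left(- \frac{625}{2}\right)^{2}\right)^{2} = \left(\frac{390625}{4}\right)^{2} = \frac{152587890625}{16}$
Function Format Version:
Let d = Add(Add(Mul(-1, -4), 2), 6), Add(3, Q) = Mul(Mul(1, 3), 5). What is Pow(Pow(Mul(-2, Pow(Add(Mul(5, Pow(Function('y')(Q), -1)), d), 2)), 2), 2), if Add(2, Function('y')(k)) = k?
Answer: Rational(152587890625, 16) ≈ 9.5367e+9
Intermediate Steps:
Q = 12 (Q = Add(-3, Mul(Mul(1, 3), 5)) = Add(-3, Mul(3, 5)) = Add(-3, 15) = 12)
Function('y')(k) = Add(-2, k)
d = 12 (d = Add(Add(4, 2), 6) = Add(6, 6) = 12)
Pow(Pow(Mul(-2, Pow(Add(Mul(5, Pow(Function('y')(Q), -1)), d), 2)), 2), 2) = Pow(Pow(Mul(-2, Pow(Add(Mul(5, Pow(Add(-2, 12), -1)), 12), 2)), 2), 2) = Pow(Pow(Mul(-2, Pow(Add(Mul(5, Pow(10, -1)), 12), 2)), 2), 2) = Pow(Pow(Mul(-2, Pow(Add(Mul(5, Rational(1, 10)), 12), 2)), 2), 2) = Pow(Pow(Mul(-2, Pow(Add(Rational(1, 2), 12), 2)), 2), 2) = Pow(Pow(Mul(-2, Pow(Rational(25, 2), 2)), 2), 2) = Pow(Pow(Mul(-2, Rational(625, 4)), 2), 2) = Pow(Pow(Rational(-625, 2), 2), 2) = Pow(Rational(390625, 4), 2) = Rational(152587890625, 16)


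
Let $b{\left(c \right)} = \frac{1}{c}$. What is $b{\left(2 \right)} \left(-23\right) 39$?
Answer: $- \frac{897}{2} \approx -448.5$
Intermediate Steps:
$b{\left(2 \right)} \left(-23\right) 39 = \frac{1}{2} \left(-23\right) 39 = \left(- \frac{23}{2}\right) 39 = - \frac{897}{2}$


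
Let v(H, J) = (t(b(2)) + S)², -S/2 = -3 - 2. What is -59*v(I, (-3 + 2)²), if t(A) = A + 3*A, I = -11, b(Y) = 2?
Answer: -19116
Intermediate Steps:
t(A) = 4*A
S = 10 (S = -2*(-3 - 2) = -2*(-5) = 10)
v(H, J) = 324 (v(H, J) = (4*2 + 10)² = (8 + 10)² = 18² = 324)
-59*v(I, (-3 + 2)²) = -59*324 = -19116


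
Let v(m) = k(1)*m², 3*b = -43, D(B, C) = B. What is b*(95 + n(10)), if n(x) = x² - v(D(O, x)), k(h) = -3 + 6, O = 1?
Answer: -2752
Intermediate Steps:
k(h) = 3
b = -43/3 (b = (⅓)*(-43) = -43/3 ≈ -14.333)
v(m) = 3*m²
n(x) = -3 + x² (n(x) = x² - 3*1² = x² - 3 = -3 + x²)
b*(95 + n(10)) = -43*(95 + (-3 + 10²))/3 = -43*(95 + (-3 + 100))/3 = -43*(95 + 97)/3 = -43/3*192 = -2752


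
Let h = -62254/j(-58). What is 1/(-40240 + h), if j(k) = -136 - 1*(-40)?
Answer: -48/1900393 ≈ -2.5258e-5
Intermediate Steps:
j(k) = -96 (j(k) = -136 + 40 = -96)
h = 31127/48 (h = -62254/(-96) = -62254*(-1/96) = 31127/48 ≈ 648.48)
1/(-40240 + h) = 1/(-40240 + 31127/48) = 1/(-1900393/48) = -48/1900393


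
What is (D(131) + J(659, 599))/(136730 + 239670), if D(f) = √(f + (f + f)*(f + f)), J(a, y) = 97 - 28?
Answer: 69/376400 + √2751/75280 ≈ 0.00088005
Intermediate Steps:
J(a, y) = 69
D(f) = √(f + 4*f²) (D(f) = √(f + (2*f)*(2*f)) = √(f + 4*f²))
(D(131) + J(659, 599))/(136730 + 239670) = (√(131*(1 + 4*131)) + 69)/(136730 + 239670) = (√(131*(1 + 524)) + 69)/376400 = (√(131*525) + 69)*(1/376400) = (√68775 + 69)*(1/376400) = (5*√2751 + 69)*(1/376400) = (69 + 5*√2751)*(1/376400) = 69/376400 + √2751/75280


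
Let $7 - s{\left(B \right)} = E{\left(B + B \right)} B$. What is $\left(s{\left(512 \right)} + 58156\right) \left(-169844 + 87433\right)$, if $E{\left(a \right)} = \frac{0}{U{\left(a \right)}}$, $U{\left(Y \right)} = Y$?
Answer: $-4793270993$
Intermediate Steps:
$E{\left(a \right)} = 0$ ($E{\left(a \right)} = \frac{0}{a} = 0$)
$s{\left(B \right)} = 7$ ($s{\left(B \right)} = 7 - 0 B = 7 - 0 = 7 + 0 = 7$)
$\left(s{\left(512 \right)} + 58156\right) \left(-169844 + 87433\right) = \left(7 + 58156\right) \left(-169844 + 87433\right) = 58163 \left(-82411\right) = -4793270993$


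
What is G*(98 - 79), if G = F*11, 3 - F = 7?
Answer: -836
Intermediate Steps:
F = -4 (F = 3 - 1*7 = 3 - 7 = -4)
G = -44 (G = -4*11 = -44)
G*(98 - 79) = -44*(98 - 79) = -44*19 = -836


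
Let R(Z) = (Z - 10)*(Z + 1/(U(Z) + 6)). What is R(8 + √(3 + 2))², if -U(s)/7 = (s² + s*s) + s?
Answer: 176238957306996/585915233401 - 77286656916944*√5/585915233401 ≈ 5.8383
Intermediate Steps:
U(s) = -14*s² - 7*s (U(s) = -7*((s² + s*s) + s) = -7*((s² + s²) + s) = -7*(2*s² + s) = -7*(s + 2*s²) = -14*s² - 7*s)
R(Z) = (-10 + Z)*(Z + 1/(6 - 7*Z*(1 + 2*Z))) (R(Z) = (Z - 10)*(Z + 1/(-7*Z*(1 + 2*Z) + 6)) = (-10 + Z)*(Z + 1/(6 - 7*Z*(1 + 2*Z))))
R(8 + √(3 + 2))² = ((10 - 133*(8 + √(3 + 2))³ - 76*(8 + √(3 + 2))² + 14*(8 + √(3 + 2))⁴ + 59*(8 + √(3 + 2)))/(-6 + 7*(8 + √(3 + 2)) + 14*(8 + √(3 + 2))²))² = ((10 - 133*(8 + √5)³ - 76*(8 + √5)² + 14*(8 + √5)⁴ + 59*(8 + √5))/(-6 + 7*(8 + √5) + 14*(8 + √5)²))² = ((10 - 133*(8 + √5)³ - 76*(8 + √5)² + 14*(8 + √5)⁴ + (472 + 59*√5))/(-6 + (56 + 7*√5) + 14*(8 + √5)²))² = ((482 - 133*(8 + √5)³ - 76*(8 + √5)² + 14*(8 + √5)⁴ + 59*√5)/(50 + 7*√5 + 14*(8 + √5)²))² = (482 - 133*(8 + √5)³ - 76*(8 + √5)² + 14*(8 + √5)⁴ + 59*√5)²/(50 + 7*√5 + 14*(8 + √5)²)²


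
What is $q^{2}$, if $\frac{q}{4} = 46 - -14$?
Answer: $57600$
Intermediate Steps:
$q = 240$ ($q = 4 \left(46 - -14\right) = 4 \left(46 + 14\right) = 4 \cdot 60 = 240$)
$q^{2} = 240^{2} = 57600$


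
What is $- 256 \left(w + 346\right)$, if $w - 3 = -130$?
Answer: $-56064$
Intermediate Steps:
$w = -127$ ($w = 3 - 130 = -127$)
$- 256 \left(w + 346\right) = - 256 \left(-127 + 346\right) = \left(-256\right) 219 = -56064$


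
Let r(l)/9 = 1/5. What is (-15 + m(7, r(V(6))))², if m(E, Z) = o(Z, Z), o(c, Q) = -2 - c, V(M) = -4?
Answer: 8836/25 ≈ 353.44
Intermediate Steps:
r(l) = 9/5
m(E, Z) = -2 - Z
(-15 + m(7, r(V(6))))² = (-15 + (-2 - 1*9/5))² = (-15 + (-2 - 9/5))² = (-15 - 19/5)² = (-94/5)² = 8836/25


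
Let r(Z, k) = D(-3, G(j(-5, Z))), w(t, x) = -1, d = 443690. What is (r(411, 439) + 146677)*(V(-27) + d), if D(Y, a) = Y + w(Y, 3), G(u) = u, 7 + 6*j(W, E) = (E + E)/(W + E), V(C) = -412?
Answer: 65016914094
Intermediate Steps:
j(W, E) = -7/6 + E/(3*(E + W)) (j(W, E) = -7/6 + ((E + E)/(W + E))/6 = -7/6 + ((2*E)/(E + W))/6 = -7/6 + (2*E/(E + W))/6 = -7/6 + E/(3*(E + W)))
D(Y, a) = -1 + Y (D(Y, a) = Y - 1 = -1 + Y)
r(Z, k) = -4 (r(Z, k) = -1 - 3 = -4)
(r(411, 439) + 146677)*(V(-27) + d) = (-4 + 146677)*(-412 + 443690) = 146673*443278 = 65016914094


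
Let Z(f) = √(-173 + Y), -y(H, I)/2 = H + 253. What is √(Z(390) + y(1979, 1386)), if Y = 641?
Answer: √(-4464 + 6*√13) ≈ 66.651*I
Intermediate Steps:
y(H, I) = -506 - 2*H (y(H, I) = -2*(H + 253) = -2*(253 + H) = -506 - 2*H)
Z(f) = 6*√13 (Z(f) = √(-173 + 641) = √468 = 6*√13)
√(Z(390) + y(1979, 1386)) = √(6*√13 + (-506 - 2*1979)) = √(6*√13 + (-506 - 3958)) = √(6*√13 - 4464) = √(-4464 + 6*√13)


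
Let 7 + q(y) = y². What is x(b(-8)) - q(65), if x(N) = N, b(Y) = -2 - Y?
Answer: -4212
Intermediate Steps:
q(y) = -7 + y²
x(b(-8)) - q(65) = (-2 - 1*(-8)) - (-7 + 65²) = (-2 + 8) - (-7 + 4225) = 6 - 1*4218 = 6 - 4218 = -4212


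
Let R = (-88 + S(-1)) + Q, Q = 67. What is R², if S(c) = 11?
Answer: 100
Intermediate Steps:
R = -10 (R = (-88 + 11) + 67 = -77 + 67 = -10)
R² = (-10)² = 100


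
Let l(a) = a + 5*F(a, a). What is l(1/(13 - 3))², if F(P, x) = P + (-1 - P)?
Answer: 2401/100 ≈ 24.010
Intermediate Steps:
F(P, x) = -1
l(a) = -5 + a (l(a) = a + 5*(-1) = a - 5 = -5 + a)
l(1/(13 - 3))² = (-5 + 1/(13 - 3))² = (-5 + 1/10)² = (-5 + ⅒)² = (-49/10)² = 2401/100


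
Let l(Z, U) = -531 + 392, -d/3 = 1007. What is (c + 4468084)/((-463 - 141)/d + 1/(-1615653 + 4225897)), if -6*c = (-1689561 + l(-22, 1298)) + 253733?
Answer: 37120517843825234/1576590397 ≈ 2.3545e+7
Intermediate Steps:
d = -3021 (d = -3*1007 = -3021)
l(Z, U) = -139
c = 1435967/6 (c = -((-1689561 - 139) + 253733)/6 = -(-1689700 + 253733)/6 = -⅙*(-1435967) = 1435967/6 ≈ 2.3933e+5)
(c + 4468084)/((-463 - 141)/d + 1/(-1615653 + 4225897)) = (1435967/6 + 4468084)/((-463 - 141)/(-3021) + 1/(-1615653 + 4225897)) = 28244471/(6*(-1/3021*(-604) + 1/2610244)) = 28244471/(6*(604/3021 + 1/2610244)) = 28244471/(6*(1576590397/7885547124)) = (28244471/6)*(7885547124/1576590397) = 37120517843825234/1576590397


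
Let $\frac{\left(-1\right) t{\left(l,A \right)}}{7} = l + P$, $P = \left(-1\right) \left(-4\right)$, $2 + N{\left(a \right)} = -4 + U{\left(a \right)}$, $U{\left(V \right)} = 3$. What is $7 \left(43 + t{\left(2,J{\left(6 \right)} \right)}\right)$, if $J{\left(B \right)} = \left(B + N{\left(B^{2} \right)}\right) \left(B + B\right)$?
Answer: $7$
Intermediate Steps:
$N{\left(a \right)} = -3$ ($N{\left(a \right)} = -2 + \left(-4 + 3\right) = -2 - 1 = -3$)
$P = 4$
$J{\left(B \right)} = 2 B \left(-3 + B\right)$ ($J{\left(B \right)} = \left(B - 3\right) \left(B + B\right) = \left(-3 + B\right) 2 B = 2 B \left(-3 + B\right)$)
$t{\left(l,A \right)} = -28 - 7 l$ ($t{\left(l,A \right)} = - 7 \left(l + 4\right) = - 7 \left(4 + l\right) = -28 - 7 l$)
$7 \left(43 + t{\left(2,J{\left(6 \right)} \right)}\right) = 7 \left(43 - 42\right) = 7 \cdot 1 = 7$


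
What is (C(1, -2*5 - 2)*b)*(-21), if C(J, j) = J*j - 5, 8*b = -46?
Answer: -8211/4 ≈ -2052.8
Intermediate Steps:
b = -23/4 (b = (⅛)*(-46) = -23/4 ≈ -5.7500)
C(J, j) = -5 + J*j
(C(1, -2*5 - 2)*b)*(-21) = ((-5 + 1*(-2*5 - 2))*(-23/4))*(-21) = ((-5 + 1*(-10 - 2))*(-23/4))*(-21) = ((-5 + 1*(-12))*(-23/4))*(-21) = ((-5 - 12)*(-23/4))*(-21) = -17*(-23/4)*(-21) = (391/4)*(-21) = -8211/4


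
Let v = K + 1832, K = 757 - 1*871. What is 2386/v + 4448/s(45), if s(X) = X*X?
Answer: 6236657/1739475 ≈ 3.5854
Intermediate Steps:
s(X) = X²
K = -114 (K = 757 - 871 = -114)
v = 1718 (v = -114 + 1832 = 1718)
2386/v + 4448/s(45) = 2386/1718 + 4448/(45²) = 2386*(1/1718) + 4448/2025 = 1193/859 + 4448*(1/2025) = 1193/859 + 4448/2025 = 6236657/1739475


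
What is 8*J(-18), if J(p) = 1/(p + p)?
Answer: -2/9 ≈ -0.22222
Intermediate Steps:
J(p) = 1/(2*p)
8*J(-18) = 8*((½)/(-18)) = 8*((½)*(-1/18)) = 8*(-1/36) = -2/9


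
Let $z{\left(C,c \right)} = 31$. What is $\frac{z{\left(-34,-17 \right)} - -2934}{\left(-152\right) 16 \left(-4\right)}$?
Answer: $\frac{2965}{9728} \approx 0.30479$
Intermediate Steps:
$\frac{z{\left(-34,-17 \right)} - -2934}{\left(-152\right) 16 \left(-4\right)} = \frac{31 - -2934}{\left(-152\right) 16 \left(-4\right)} = \frac{31 + 2934}{\left(-152\right) \left(-64\right)} = \frac{2965}{9728}$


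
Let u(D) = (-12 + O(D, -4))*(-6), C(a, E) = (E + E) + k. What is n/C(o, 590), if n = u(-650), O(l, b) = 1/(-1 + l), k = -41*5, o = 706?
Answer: 1202/16275 ≈ 0.073856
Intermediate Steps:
k = -205
C(a, E) = -205 + 2*E (C(a, E) = (E + E) - 205 = 2*E - 205 = -205 + 2*E)
u(D) = 72 - 6/(-1 + D) (u(D) = (-12 + 1/(-1 + D))*(-6) = 72 - 6/(-1 + D))
n = 15626/217 (n = 6*(-13 + 12*(-650))/(-1 - 650) = 6*(-13 - 7800)/(-651) = 6*(-1/651)*(-7813) = 15626/217 ≈ 72.009)
n/C(o, 590) = 15626/(217*(-205 + 2*590)) = 15626/(217*(-205 + 1180)) = (15626/217)/975 = (15626/217)*(1/975) = 1202/16275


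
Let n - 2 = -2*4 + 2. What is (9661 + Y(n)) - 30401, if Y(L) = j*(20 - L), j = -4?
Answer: -20836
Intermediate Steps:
n = -4 (n = 2 + (-2*4 + 2) = 2 + (-8 + 2) = 2 - 6 = -4)
Y(L) = -80 + 4*L (Y(L) = -4*(20 - L) = -80 + 4*L)
(9661 + Y(n)) - 30401 = (9661 + (-80 + 4*(-4))) - 30401 = (9661 + (-80 - 16)) - 30401 = (9661 - 96) - 30401 = 9565 - 30401 = -20836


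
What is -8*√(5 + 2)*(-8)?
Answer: 64*√7 ≈ 169.33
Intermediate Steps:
-8*√(5 + 2)*(-8) = -8*√7*(-8) = 64*√7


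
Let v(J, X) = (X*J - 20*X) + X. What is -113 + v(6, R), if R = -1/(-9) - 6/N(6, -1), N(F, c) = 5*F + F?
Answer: -2021/18 ≈ -112.28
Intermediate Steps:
N(F, c) = 6*F
R = -1/18 (R = -1/(-9) - 6/(6*6) = -1*(-⅑) - 6/36 = ⅑ - 6*1/36 = ⅑ - ⅙ = -1/18 ≈ -0.055556)
v(J, X) = -19*X + J*X (v(J, X) = (J*X - 20*X) + X = (-20*X + J*X) + X = -19*X + J*X)
-113 + v(6, R) = -113 - (-19 + 6)/18 = -113 - 1/18*(-13) = -113 + 13/18 = -2021/18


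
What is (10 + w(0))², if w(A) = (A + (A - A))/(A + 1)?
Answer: 100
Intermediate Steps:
w(A) = A/(1 + A) (w(A) = (A + 0)/(1 + A) = A/(1 + A))
(10 + w(0))² = (10 + 0/(1 + 0))² = (10 + 0/1)² = (10 + 0*1)² = (10 + 0)² = 10² = 100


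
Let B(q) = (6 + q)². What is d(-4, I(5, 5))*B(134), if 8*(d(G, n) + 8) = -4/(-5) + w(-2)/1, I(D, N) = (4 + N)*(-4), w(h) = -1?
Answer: -157290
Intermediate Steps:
I(D, N) = -16 - 4*N
d(G, n) = -321/40 (d(G, n) = -8 + (-4/(-5) - 1/1)/8 = -8 + (-4*(-⅕) - 1*1)/8 = -8 + (⅘ - 1)/8 = -8 + (⅛)*(-⅕) = -8 - 1/40 = -321/40)
d(-4, I(5, 5))*B(134) = -321*(6 + 134)²/40 = -321/40*140² = -321/40*19600 = -157290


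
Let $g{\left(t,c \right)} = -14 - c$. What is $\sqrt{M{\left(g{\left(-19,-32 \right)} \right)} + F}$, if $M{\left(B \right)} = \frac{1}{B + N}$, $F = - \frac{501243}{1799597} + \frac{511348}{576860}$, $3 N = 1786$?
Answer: $\frac{\sqrt{13899666985070310132864353}}{4775331416932} \approx 0.78073$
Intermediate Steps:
$N = \frac{1786}{3}$ ($N = \frac{1}{3} \cdot 1786 = \frac{1786}{3} \approx 595.33$)
$F = \frac{157768322444}{259528881355}$ ($F = \left(-501243\right) \frac{1}{1799597} + 511348 \cdot \frac{1}{576860} = - \frac{501243}{1799597} + \frac{127837}{144215} = \frac{157768322444}{259528881355} \approx 0.6079$)
$M{\left(B \right)} = \frac{1}{\frac{1786}{3} + B}$ ($M{\left(B \right)} = \frac{1}{B + \frac{1786}{3}} = \frac{1}{\frac{1786}{3} + B}$)
$\sqrt{M{\left(g{\left(-19,-32 \right)} \right)} + F} = \sqrt{\frac{3}{1786 + 3 \left(-14 - -32\right)} + \frac{157768322444}{259528881355}} = \sqrt{\frac{3}{1786 + 3 \left(-14 + 32\right)} + \frac{157768322444}{259528881355}} = \sqrt{\frac{3}{1786 + 3 \cdot 18} + \frac{157768322444}{259528881355}} = \sqrt{\frac{3}{1786 + 54} + \frac{157768322444}{259528881355}} = \sqrt{\frac{3}{1840} + \frac{157768322444}{259528881355}} = \sqrt{\frac{11642891997641}{19101325667728}} = \frac{\sqrt{13899666985070310132864353}}{4775331416932}$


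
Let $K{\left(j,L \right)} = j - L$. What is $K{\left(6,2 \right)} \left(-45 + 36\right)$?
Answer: $-36$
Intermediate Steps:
$K{\left(6,2 \right)} \left(-45 + 36\right) = \left(6 - 2\right) \left(-45 + 36\right) = \left(6 - 2\right) \left(-9\right) = 4 \left(-9\right) = -36$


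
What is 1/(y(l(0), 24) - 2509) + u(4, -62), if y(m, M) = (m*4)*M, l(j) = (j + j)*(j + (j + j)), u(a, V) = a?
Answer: 10035/2509 ≈ 3.9996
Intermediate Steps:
l(j) = 6*j² (l(j) = (2*j)*(j + 2*j) = (2*j)*(3*j) = 6*j²)
y(m, M) = 4*M*m (y(m, M) = (4*m)*M = 4*M*m)
1/(y(l(0), 24) - 2509) + u(4, -62) = 1/(4*24*(6*0²) - 2509) + 4 = 1/(4*24*(6*0) - 2509) + 4 = 1/(4*24*0 - 2509) + 4 = 1/(0 - 2509) + 4 = 1/(-2509) + 4 = -1/2509 + 4 = 10035/2509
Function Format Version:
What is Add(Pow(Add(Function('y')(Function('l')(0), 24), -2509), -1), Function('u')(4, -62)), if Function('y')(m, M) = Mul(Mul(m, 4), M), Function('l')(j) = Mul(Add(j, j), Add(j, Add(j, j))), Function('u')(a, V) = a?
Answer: Rational(10035, 2509) ≈ 3.9996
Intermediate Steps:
Function('l')(j) = Mul(6, Pow(j, 2)) (Function('l')(j) = Mul(Mul(2, j), Add(j, Mul(2, j))) = Mul(Mul(2, j), Mul(3, j)) = Mul(6, Pow(j, 2)))
Function('y')(m, M) = Mul(4, M, m) (Function('y')(m, M) = Mul(Mul(4, m), M) = Mul(4, M, m))
Add(Pow(Add(Function('y')(Function('l')(0), 24), -2509), -1), Function('u')(4, -62)) = Add(Pow(Add(Mul(4, 24, Mul(6, Pow(0, 2))), -2509), -1), 4) = Add(Pow(Add(Mul(4, 24, Mul(6, 0)), -2509), -1), 4) = Add(Pow(Add(Mul(4, 24, 0), -2509), -1), 4) = Add(Pow(Add(0, -2509), -1), 4) = Add(Pow(-2509, -1), 4) = Add(Rational(-1, 2509), 4) = Rational(10035, 2509)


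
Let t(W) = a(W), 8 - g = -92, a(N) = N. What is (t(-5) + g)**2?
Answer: 9025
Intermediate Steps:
g = 100 (g = 8 - 1*(-92) = 8 + 92 = 100)
t(W) = W
(t(-5) + g)**2 = (-5 + 100)**2 = 95**2 = 9025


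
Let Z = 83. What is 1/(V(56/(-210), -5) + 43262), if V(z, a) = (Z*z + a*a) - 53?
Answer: 15/648178 ≈ 2.3142e-5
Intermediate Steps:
V(z, a) = -53 + a² + 83*z (V(z, a) = (83*z + a*a) - 53 = (83*z + a²) - 53 = (a² + 83*z) - 53 = -53 + a² + 83*z)
1/(V(56/(-210), -5) + 43262) = 1/((-53 + (-5)² + 83*(56/(-210))) + 43262) = 1/((-53 + 25 + 83*(56*(-1/210))) + 43262) = 1/((-53 + 25 + 83*(-4/15)) + 43262) = 1/((-53 + 25 - 332/15) + 43262) = 1/(-752/15 + 43262) = 1/(648178/15) = 15/648178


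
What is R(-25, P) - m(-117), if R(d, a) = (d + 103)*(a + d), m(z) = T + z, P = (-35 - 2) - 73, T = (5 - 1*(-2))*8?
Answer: -10469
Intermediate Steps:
T = 56 (T = (5 + 2)*8 = 7*8 = 56)
P = -110 (P = -37 - 73 = -110)
m(z) = 56 + z
R(d, a) = (103 + d)*(a + d)
R(-25, P) - m(-117) = ((-25)² + 103*(-110) + 103*(-25) - 110*(-25)) - (56 - 117) = (625 - 11330 - 2575 + 2750) - 1*(-61) = -10530 + 61 = -10469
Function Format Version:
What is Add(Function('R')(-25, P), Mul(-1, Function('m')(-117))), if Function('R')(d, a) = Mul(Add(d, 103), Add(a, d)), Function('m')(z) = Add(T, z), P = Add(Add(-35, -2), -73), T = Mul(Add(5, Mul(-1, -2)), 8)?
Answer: -10469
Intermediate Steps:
T = 56 (T = Mul(Add(5, 2), 8) = Mul(7, 8) = 56)
P = -110 (P = Add(-37, -73) = -110)
Function('m')(z) = Add(56, z)
Function('R')(d, a) = Mul(Add(103, d), Add(a, d))
Add(Function('R')(-25, P), Mul(-1, Function('m')(-117))) = Add(Add(Pow(-25, 2), Mul(103, -110), Mul(103, -25), Mul(-110, -25)), Mul(-1, Add(56, -117))) = Add(Add(625, -11330, -2575, 2750), Mul(-1, -61)) = Add(-10530, 61) = -10469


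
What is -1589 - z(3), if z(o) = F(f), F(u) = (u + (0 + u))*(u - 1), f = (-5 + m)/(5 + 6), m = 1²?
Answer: -192389/121 ≈ -1590.0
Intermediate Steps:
m = 1
f = -4/11 (f = (-5 + 1)/(5 + 6) = -4/11 ≈ -0.36364)
F(u) = 2*u*(-1 + u) (F(u) = (u + u)*(-1 + u) = (2*u)*(-1 + u) = 2*u*(-1 + u))
z(o) = 120/121 (z(o) = 2*(-4/11)*(-1 - 4/11) = 2*(-4/11)*(-15/11) = 120/121)
-1589 - z(3) = -1589 - 1*120/121 = -1589 - 120/121 = -192389/121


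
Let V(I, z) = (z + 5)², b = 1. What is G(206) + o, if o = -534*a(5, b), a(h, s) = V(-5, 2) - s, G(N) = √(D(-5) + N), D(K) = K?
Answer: -25632 + √201 ≈ -25618.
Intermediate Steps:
G(N) = √(-5 + N)
V(I, z) = (5 + z)²
a(h, s) = 49 - s (a(h, s) = (5 + 2)² - s = 7² - s = 49 - s)
o = -25632 (o = -534*(49 - 1*1) = -534*(49 - 1) = -534*48 = -25632)
G(206) + o = √(-5 + 206) - 25632 = √201 - 25632 = -25632 + √201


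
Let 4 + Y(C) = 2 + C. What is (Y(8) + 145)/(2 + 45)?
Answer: 151/47 ≈ 3.2128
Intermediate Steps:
Y(C) = -2 + C (Y(C) = -4 + (2 + C) = -2 + C)
(Y(8) + 145)/(2 + 45) = ((-2 + 8) + 145)/(2 + 45) = (6 + 145)/47 = 151*(1/47) = 151/47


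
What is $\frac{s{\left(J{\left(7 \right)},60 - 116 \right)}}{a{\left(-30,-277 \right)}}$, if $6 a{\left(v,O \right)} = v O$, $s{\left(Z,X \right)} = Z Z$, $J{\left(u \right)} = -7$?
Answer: $\frac{49}{1385} \approx 0.035379$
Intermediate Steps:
$s{\left(Z,X \right)} = Z^{2}$
$a{\left(v,O \right)} = \frac{O v}{6}$ ($a{\left(v,O \right)} = \frac{v O}{6} = \frac{O v}{6}$)
$\frac{s{\left(J{\left(7 \right)},60 - 116 \right)}}{a{\left(-30,-277 \right)}} = \frac{\left(-7\right)^{2}}{\frac{1}{6} \left(-277\right) \left(-30\right)} = \frac{49}{1385}$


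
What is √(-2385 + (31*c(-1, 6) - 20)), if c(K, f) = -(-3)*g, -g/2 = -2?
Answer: I*√2033 ≈ 45.089*I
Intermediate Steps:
g = 4 (g = -2*(-2) = 4)
c(K, f) = 12 (c(K, f) = -(-3)*4 = -1*(-12) = 12)
√(-2385 + (31*c(-1, 6) - 20)) = √(-2385 + (31*12 - 20)) = √(-2385 + (372 - 20)) = √(-2385 + 352) = √(-2033) = I*√2033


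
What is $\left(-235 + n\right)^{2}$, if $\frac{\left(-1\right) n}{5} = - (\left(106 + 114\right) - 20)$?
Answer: $585225$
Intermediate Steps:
$n = 1000$ ($n = - 5 \left(- (\left(106 + 114\right) - 20)\right) = - 5 \left(- (220 - 20)\right) = - 5 \left(\left(-1\right) 200\right) = \left(-5\right) \left(-200\right) = 1000$)
$\left(-235 + n\right)^{2} = \left(-235 + 1000\right)^{2} = 765^{2} = 585225$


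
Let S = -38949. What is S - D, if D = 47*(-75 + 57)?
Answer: -38103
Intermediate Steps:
D = -846 (D = 47*(-18) = -846)
S - D = -38949 - 1*(-846) = -38949 + 846 = -38103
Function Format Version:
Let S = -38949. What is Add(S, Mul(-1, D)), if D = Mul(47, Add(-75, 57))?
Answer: -38103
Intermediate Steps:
D = -846 (D = Mul(47, -18) = -846)
Add(S, Mul(-1, D)) = Add(-38949, Mul(-1, -846)) = Add(-38949, 846) = -38103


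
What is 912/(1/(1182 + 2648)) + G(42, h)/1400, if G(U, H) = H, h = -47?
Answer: 4890143953/1400 ≈ 3.4930e+6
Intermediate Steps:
912/(1/(1182 + 2648)) + G(42, h)/1400 = 912/(1/(1182 + 2648)) - 47/1400 = 912/(1/3830) - 47*1/1400 = 912/(1/3830) - 47/1400 = 912*3830 - 47/1400 = 3492960 - 47/1400 = 4890143953/1400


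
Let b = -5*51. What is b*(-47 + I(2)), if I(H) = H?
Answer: 11475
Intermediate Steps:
b = -255
b*(-47 + I(2)) = -255*(-47 + 2) = -255*(-45) = 11475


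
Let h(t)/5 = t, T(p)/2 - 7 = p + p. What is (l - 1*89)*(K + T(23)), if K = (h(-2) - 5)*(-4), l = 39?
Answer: -8300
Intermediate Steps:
T(p) = 14 + 4*p (T(p) = 14 + 2*(p + p) = 14 + 2*(2*p) = 14 + 4*p)
h(t) = 5*t
K = 60 (K = (5*(-2) - 5)*(-4) = (-10 - 5)*(-4) = -15*(-4) = 60)
(l - 1*89)*(K + T(23)) = (39 - 1*89)*(60 + (14 + 4*23)) = (39 - 89)*(60 + (14 + 92)) = -50*(60 + 106) = -50*166 = -8300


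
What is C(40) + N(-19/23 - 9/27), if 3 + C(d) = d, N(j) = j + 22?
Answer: 3991/69 ≈ 57.841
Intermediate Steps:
N(j) = 22 + j
C(d) = -3 + d
C(40) + N(-19/23 - 9/27) = (-3 + 40) + (22 + (-19/23 - 9/27)) = 37 + (22 + (-19*1/23 - 9*1/27)) = 37 + (22 + (-19/23 - 1/3)) = 37 + (22 - 80/69) = 37 + 1438/69 = 3991/69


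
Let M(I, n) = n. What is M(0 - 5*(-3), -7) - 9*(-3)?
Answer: 20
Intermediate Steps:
M(0 - 5*(-3), -7) - 9*(-3) = -7 - 9*(-3) = -7 + 27 = 20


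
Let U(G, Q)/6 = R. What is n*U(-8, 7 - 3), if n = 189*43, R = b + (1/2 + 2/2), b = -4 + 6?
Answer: 170667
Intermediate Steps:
b = 2
R = 7/2 (R = 2 + (1/2 + 2/2) = 2 + (1*(1/2) + 2*(1/2)) = 2 + (1/2 + 1) = 2 + 3/2 = 7/2 ≈ 3.5000)
U(G, Q) = 21 (U(G, Q) = 6*(7/2) = 21)
n = 8127
n*U(-8, 7 - 3) = 8127*21 = 170667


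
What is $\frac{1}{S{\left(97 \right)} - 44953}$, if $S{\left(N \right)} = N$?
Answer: $- \frac{1}{44856} \approx -2.2294 \cdot 10^{-5}$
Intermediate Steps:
$\frac{1}{S{\left(97 \right)} - 44953} = \frac{1}{97 - 44953} = \frac{1}{-44856} = - \frac{1}{44856}$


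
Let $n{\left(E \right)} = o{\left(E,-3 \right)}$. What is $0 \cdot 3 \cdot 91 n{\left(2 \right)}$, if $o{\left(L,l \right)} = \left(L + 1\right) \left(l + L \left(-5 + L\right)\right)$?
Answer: $0$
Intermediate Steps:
$o{\left(L,l \right)} = \left(1 + L\right) \left(l + L \left(-5 + L\right)\right)$
$n{\left(E \right)} = -3 + E^{3} - 8 E - 4 E^{2}$ ($n{\left(E \right)} = -3 + E^{3} - 5 E - 4 E^{2} + E \left(-3\right) = -3 + E^{3} - 5 E - 4 E^{2} - 3 E = -3 + E^{3} - 8 E - 4 E^{2}$)
$0 \cdot 3 \cdot 91 n{\left(2 \right)} = 0 \cdot 3 \cdot 91 \left(-3 + 2^{3} - 16 - 4 \cdot 2^{2}\right) = 0 \cdot 91 \left(-3 + 8 - 16 - 16\right) = 0 \left(-3 + 8 - 16 - 16\right) = 0 \left(-27\right) = 0$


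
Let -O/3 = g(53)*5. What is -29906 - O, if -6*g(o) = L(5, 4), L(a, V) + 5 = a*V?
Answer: -59887/2 ≈ -29944.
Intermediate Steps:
L(a, V) = -5 + V*a (L(a, V) = -5 + a*V = -5 + V*a)
g(o) = -5/2 (g(o) = -(-5 + 4*5)/6 = -(-5 + 20)/6 = -⅙*15 = -5/2)
O = 75/2 (O = -(-15)*5/2 = -3*(-25/2) = 75/2 ≈ 37.500)
-29906 - O = -29906 - 1*75/2 = -29906 - 75/2 = -59887/2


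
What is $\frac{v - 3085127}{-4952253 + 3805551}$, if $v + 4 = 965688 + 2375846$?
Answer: $- \frac{256403}{1146702} \approx -0.2236$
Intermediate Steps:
$v = 3341530$ ($v = -4 + \left(965688 + 2375846\right) = -4 + 3341534 = 3341530$)
$\frac{v - 3085127}{-4952253 + 3805551} = \frac{3341530 - 3085127}{-4952253 + 3805551} = \frac{256403}{-1146702} = 256403 \left(- \frac{1}{1146702}\right) = - \frac{256403}{1146702}$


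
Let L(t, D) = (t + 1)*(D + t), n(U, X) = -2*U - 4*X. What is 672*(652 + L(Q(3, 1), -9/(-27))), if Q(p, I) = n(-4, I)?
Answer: 452704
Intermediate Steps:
n(U, X) = -4*X - 2*U
Q(p, I) = 8 - 4*I (Q(p, I) = -4*I - 2*(-4) = -4*I + 8 = 8 - 4*I)
L(t, D) = (1 + t)*(D + t)
672*(652 + L(Q(3, 1), -9/(-27))) = 672*(652 + (-9/(-27) + (8 - 4*1) + (8 - 4*1)² + (-9/(-27))*(8 - 4*1))) = 672*(652 + (-9*(-1/27) + (8 - 4) + (8 - 4)² + (-9*(-1/27))*(8 - 4))) = 672*(652 + (⅓ + 4 + 4² + (⅓)*4)) = 672*(652 + (⅓ + 4 + 16 + 4/3)) = 672*(652 + 65/3) = 672*(2021/3) = 452704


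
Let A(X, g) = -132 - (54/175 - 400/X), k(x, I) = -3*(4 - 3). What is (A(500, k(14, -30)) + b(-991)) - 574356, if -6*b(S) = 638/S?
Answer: -298891432697/520275 ≈ -5.7449e+5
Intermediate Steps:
k(x, I) = -3 (k(x, I) = -3*1 = -3)
b(S) = -319/(3*S)
A(X, g) = -23154/175 + 400/X (A(X, g) = -132 - (54*(1/175) - 400/X) = -132 - (54/175 - 400/X) = -132 + (-54/175 + 400/X) = -23154/175 + 400/X)
(A(500, k(14, -30)) + b(-991)) - 574356 = ((-23154/175 + 400/500) - 319/3/(-991)) - 574356 = ((-23154/175 + 400*(1/500)) - 319/3*(-1/991)) - 574356 = ((-23154/175 + 4/5) + 319/2973) - 574356 = (-23014/175 + 319/2973) - 574356 = -68364797/520275 - 574356 = -298891432697/520275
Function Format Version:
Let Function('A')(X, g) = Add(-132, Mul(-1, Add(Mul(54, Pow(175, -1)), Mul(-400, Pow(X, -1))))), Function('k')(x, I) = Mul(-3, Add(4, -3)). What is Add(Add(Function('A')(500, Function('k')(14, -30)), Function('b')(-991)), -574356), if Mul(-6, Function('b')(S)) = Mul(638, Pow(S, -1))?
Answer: Rational(-298891432697, 520275) ≈ -5.7449e+5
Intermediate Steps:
Function('k')(x, I) = -3 (Function('k')(x, I) = Mul(-3, 1) = -3)
Function('b')(S) = Mul(Rational(-319, 3), Pow(S, -1)) (Function('b')(S) = Mul(Rational(-1, 6), Mul(638, Pow(S, -1))) = Mul(Rational(-319, 3), Pow(S, -1)))
Function('A')(X, g) = Add(Rational(-23154, 175), Mul(400, Pow(X, -1))) (Function('A')(X, g) = Add(-132, Mul(-1, Add(Mul(54, Rational(1, 175)), Mul(-400, Pow(X, -1))))) = Add(-132, Mul(-1, Add(Rational(54, 175), Mul(-400, Pow(X, -1))))) = Add(-132, Add(Rational(-54, 175), Mul(400, Pow(X, -1)))) = Add(Rational(-23154, 175), Mul(400, Pow(X, -1))))
Add(Add(Function('A')(500, Function('k')(14, -30)), Function('b')(-991)), -574356) = Add(Add(Add(Rational(-23154, 175), Mul(400, Pow(500, -1))), Mul(Rational(-319, 3), Pow(-991, -1))), -574356) = Add(Add(Add(Rational(-23154, 175), Mul(400, Rational(1, 500))), Mul(Rational(-319, 3), Rational(-1, 991))), -574356) = Add(Add(Add(Rational(-23154, 175), Rational(4, 5)), Rational(319, 2973)), -574356) = Add(Add(Rational(-23014, 175), Rational(319, 2973)), -574356) = Add(Rational(-68364797, 520275), -574356) = Rational(-298891432697, 520275)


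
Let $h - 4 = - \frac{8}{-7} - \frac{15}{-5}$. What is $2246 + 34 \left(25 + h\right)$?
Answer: $\frac{23610}{7} \approx 3372.9$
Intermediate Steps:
$h = \frac{57}{7}$ ($h = 4 - \left(-3 - \frac{8}{7}\right) = 4 - - \frac{29}{7} = 4 + \left(\frac{8}{7} + 3\right) = 4 + \frac{29}{7} = \frac{57}{7} \approx 8.1429$)
$2246 + 34 \left(25 + h\right) = 2246 + 34 \left(25 + \frac{57}{7}\right) = 2246 + 34 \cdot \frac{232}{7} = 2246 + \frac{7888}{7} = \frac{23610}{7}$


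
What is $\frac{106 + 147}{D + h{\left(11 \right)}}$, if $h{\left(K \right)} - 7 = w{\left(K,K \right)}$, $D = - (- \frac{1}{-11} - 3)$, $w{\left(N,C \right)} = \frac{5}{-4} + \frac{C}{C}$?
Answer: $\frac{11132}{425} \approx 26.193$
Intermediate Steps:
$w{\left(N,C \right)} = - \frac{1}{4}$ ($w{\left(N,C \right)} = 5 \left(- \frac{1}{4}\right) + 1 = - \frac{5}{4} + 1 = - \frac{1}{4}$)
$D = \frac{32}{11}$ ($D = - (\left(-1\right) \left(- \frac{1}{11}\right) - 3) = - (\frac{1}{11} - 3) = \left(-1\right) \left(- \frac{32}{11}\right) = \frac{32}{11} \approx 2.9091$)
$h{\left(K \right)} = \frac{27}{4}$ ($h{\left(K \right)} = 7 - \frac{1}{4} = \frac{27}{4}$)
$\frac{106 + 147}{D + h{\left(11 \right)}} = \frac{106 + 147}{\frac{32}{11} + \frac{27}{4}} = \frac{253}{\frac{425}{44}} = 253 \cdot \frac{44}{425} = \frac{11132}{425}$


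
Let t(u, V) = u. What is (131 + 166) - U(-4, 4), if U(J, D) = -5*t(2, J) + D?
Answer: 303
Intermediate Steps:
U(J, D) = -10 + D (U(J, D) = -5*2 + D = -10 + D)
(131 + 166) - U(-4, 4) = (131 + 166) - (-10 + 4) = 297 - 1*(-6) = 297 + 6 = 303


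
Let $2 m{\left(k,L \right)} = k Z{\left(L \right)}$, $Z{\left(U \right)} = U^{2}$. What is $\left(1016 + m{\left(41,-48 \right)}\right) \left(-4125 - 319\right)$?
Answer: $-214414112$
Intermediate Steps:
$m{\left(k,L \right)} = \frac{k L^{2}}{2}$
$\left(1016 + m{\left(41,-48 \right)}\right) \left(-4125 - 319\right) = \left(1016 + \frac{1}{2} \cdot 41 \left(-48\right)^{2}\right) \left(-4125 - 319\right) = \left(1016 + \frac{1}{2} \cdot 41 \cdot 2304\right) \left(-4444\right) = \left(1016 + 47232\right) \left(-4444\right) = 48248 \left(-4444\right) = -214414112$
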